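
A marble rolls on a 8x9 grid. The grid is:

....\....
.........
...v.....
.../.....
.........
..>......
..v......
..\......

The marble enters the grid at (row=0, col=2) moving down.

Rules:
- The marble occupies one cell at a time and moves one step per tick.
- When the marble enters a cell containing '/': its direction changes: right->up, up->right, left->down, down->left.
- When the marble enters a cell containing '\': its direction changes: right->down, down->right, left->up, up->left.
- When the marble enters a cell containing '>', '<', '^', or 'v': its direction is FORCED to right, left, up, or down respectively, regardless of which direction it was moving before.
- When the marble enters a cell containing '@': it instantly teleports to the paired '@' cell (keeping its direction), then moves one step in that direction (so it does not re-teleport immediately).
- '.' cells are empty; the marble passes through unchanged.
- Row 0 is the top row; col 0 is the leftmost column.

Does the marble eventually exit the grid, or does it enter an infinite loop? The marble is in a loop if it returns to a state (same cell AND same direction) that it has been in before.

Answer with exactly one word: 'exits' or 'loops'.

Step 1: enter (0,2), '.' pass, move down to (1,2)
Step 2: enter (1,2), '.' pass, move down to (2,2)
Step 3: enter (2,2), '.' pass, move down to (3,2)
Step 4: enter (3,2), '.' pass, move down to (4,2)
Step 5: enter (4,2), '.' pass, move down to (5,2)
Step 6: enter (5,2), '>' forces down->right, move right to (5,3)
Step 7: enter (5,3), '.' pass, move right to (5,4)
Step 8: enter (5,4), '.' pass, move right to (5,5)
Step 9: enter (5,5), '.' pass, move right to (5,6)
Step 10: enter (5,6), '.' pass, move right to (5,7)
Step 11: enter (5,7), '.' pass, move right to (5,8)
Step 12: enter (5,8), '.' pass, move right to (5,9)
Step 13: at (5,9) — EXIT via right edge, pos 5

Answer: exits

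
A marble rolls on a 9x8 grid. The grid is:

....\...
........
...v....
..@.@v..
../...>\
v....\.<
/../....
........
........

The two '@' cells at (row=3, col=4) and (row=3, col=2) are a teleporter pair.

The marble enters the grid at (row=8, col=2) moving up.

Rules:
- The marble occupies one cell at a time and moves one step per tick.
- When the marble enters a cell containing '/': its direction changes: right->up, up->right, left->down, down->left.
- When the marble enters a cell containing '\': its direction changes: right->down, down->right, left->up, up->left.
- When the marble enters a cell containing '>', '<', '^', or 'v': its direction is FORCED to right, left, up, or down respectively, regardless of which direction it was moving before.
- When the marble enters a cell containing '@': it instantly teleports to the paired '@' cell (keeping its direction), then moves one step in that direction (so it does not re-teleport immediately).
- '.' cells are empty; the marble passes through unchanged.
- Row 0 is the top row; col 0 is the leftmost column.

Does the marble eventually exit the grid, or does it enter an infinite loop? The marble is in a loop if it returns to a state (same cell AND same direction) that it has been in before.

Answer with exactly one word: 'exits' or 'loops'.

Answer: loops

Derivation:
Step 1: enter (8,2), '.' pass, move up to (7,2)
Step 2: enter (7,2), '.' pass, move up to (6,2)
Step 3: enter (6,2), '.' pass, move up to (5,2)
Step 4: enter (5,2), '.' pass, move up to (4,2)
Step 5: enter (4,2), '/' deflects up->right, move right to (4,3)
Step 6: enter (4,3), '.' pass, move right to (4,4)
Step 7: enter (4,4), '.' pass, move right to (4,5)
Step 8: enter (4,5), '.' pass, move right to (4,6)
Step 9: enter (4,6), '>' forces right->right, move right to (4,7)
Step 10: enter (4,7), '\' deflects right->down, move down to (5,7)
Step 11: enter (5,7), '<' forces down->left, move left to (5,6)
Step 12: enter (5,6), '.' pass, move left to (5,5)
Step 13: enter (5,5), '\' deflects left->up, move up to (4,5)
Step 14: enter (4,5), '.' pass, move up to (3,5)
Step 15: enter (3,5), 'v' forces up->down, move down to (4,5)
Step 16: enter (4,5), '.' pass, move down to (5,5)
Step 17: enter (5,5), '\' deflects down->right, move right to (5,6)
Step 18: enter (5,6), '.' pass, move right to (5,7)
Step 19: enter (5,7), '<' forces right->left, move left to (5,6)
Step 20: at (5,6) dir=left — LOOP DETECTED (seen before)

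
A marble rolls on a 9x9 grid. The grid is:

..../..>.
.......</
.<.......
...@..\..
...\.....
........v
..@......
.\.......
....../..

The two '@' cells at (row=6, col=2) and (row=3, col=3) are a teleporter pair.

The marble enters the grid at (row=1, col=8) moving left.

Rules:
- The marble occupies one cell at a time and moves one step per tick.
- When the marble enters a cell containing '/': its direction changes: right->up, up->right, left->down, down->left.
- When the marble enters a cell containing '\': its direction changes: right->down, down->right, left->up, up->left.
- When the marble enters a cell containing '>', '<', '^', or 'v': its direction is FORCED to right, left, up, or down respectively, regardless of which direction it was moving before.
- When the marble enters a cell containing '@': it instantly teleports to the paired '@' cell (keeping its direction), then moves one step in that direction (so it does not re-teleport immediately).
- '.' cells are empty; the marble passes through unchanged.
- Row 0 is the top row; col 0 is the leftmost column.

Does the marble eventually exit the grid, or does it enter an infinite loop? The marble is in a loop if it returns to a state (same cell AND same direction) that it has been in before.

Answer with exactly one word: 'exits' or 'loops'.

Answer: exits

Derivation:
Step 1: enter (1,8), '/' deflects left->down, move down to (2,8)
Step 2: enter (2,8), '.' pass, move down to (3,8)
Step 3: enter (3,8), '.' pass, move down to (4,8)
Step 4: enter (4,8), '.' pass, move down to (5,8)
Step 5: enter (5,8), 'v' forces down->down, move down to (6,8)
Step 6: enter (6,8), '.' pass, move down to (7,8)
Step 7: enter (7,8), '.' pass, move down to (8,8)
Step 8: enter (8,8), '.' pass, move down to (9,8)
Step 9: at (9,8) — EXIT via bottom edge, pos 8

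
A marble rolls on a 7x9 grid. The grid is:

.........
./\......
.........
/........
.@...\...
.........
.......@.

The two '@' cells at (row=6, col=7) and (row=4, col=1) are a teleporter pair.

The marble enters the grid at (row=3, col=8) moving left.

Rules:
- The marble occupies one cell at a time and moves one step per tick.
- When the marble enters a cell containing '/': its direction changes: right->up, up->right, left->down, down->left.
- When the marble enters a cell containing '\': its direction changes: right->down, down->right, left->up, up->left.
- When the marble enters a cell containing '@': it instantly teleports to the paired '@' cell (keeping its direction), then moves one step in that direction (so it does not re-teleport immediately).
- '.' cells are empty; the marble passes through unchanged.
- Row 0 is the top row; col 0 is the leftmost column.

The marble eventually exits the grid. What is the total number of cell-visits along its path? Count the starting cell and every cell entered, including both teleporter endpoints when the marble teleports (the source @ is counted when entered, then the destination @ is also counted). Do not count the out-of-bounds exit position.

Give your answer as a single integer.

Step 1: enter (3,8), '.' pass, move left to (3,7)
Step 2: enter (3,7), '.' pass, move left to (3,6)
Step 3: enter (3,6), '.' pass, move left to (3,5)
Step 4: enter (3,5), '.' pass, move left to (3,4)
Step 5: enter (3,4), '.' pass, move left to (3,3)
Step 6: enter (3,3), '.' pass, move left to (3,2)
Step 7: enter (3,2), '.' pass, move left to (3,1)
Step 8: enter (3,1), '.' pass, move left to (3,0)
Step 9: enter (3,0), '/' deflects left->down, move down to (4,0)
Step 10: enter (4,0), '.' pass, move down to (5,0)
Step 11: enter (5,0), '.' pass, move down to (6,0)
Step 12: enter (6,0), '.' pass, move down to (7,0)
Step 13: at (7,0) — EXIT via bottom edge, pos 0
Path length (cell visits): 12

Answer: 12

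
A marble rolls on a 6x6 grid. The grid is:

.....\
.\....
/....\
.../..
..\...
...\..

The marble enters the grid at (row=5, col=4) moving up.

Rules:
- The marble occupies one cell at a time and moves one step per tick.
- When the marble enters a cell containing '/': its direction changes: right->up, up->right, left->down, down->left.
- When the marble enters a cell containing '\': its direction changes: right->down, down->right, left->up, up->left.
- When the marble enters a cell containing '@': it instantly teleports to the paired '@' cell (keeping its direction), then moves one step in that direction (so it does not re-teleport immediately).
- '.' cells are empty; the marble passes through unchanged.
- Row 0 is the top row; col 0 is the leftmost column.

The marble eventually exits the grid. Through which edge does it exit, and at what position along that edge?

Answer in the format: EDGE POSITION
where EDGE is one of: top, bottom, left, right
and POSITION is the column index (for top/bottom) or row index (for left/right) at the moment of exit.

Step 1: enter (5,4), '.' pass, move up to (4,4)
Step 2: enter (4,4), '.' pass, move up to (3,4)
Step 3: enter (3,4), '.' pass, move up to (2,4)
Step 4: enter (2,4), '.' pass, move up to (1,4)
Step 5: enter (1,4), '.' pass, move up to (0,4)
Step 6: enter (0,4), '.' pass, move up to (-1,4)
Step 7: at (-1,4) — EXIT via top edge, pos 4

Answer: top 4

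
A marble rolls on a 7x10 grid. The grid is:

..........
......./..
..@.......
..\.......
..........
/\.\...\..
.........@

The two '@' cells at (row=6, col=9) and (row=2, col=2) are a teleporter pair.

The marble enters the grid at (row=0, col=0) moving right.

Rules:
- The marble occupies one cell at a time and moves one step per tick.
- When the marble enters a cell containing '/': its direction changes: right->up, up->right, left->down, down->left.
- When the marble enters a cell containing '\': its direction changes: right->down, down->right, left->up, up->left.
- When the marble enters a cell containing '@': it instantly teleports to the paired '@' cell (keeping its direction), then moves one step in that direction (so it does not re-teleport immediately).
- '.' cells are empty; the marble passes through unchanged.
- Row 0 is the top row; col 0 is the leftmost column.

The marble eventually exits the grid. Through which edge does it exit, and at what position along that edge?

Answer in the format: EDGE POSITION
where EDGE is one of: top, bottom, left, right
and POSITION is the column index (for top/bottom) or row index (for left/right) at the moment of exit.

Answer: right 0

Derivation:
Step 1: enter (0,0), '.' pass, move right to (0,1)
Step 2: enter (0,1), '.' pass, move right to (0,2)
Step 3: enter (0,2), '.' pass, move right to (0,3)
Step 4: enter (0,3), '.' pass, move right to (0,4)
Step 5: enter (0,4), '.' pass, move right to (0,5)
Step 6: enter (0,5), '.' pass, move right to (0,6)
Step 7: enter (0,6), '.' pass, move right to (0,7)
Step 8: enter (0,7), '.' pass, move right to (0,8)
Step 9: enter (0,8), '.' pass, move right to (0,9)
Step 10: enter (0,9), '.' pass, move right to (0,10)
Step 11: at (0,10) — EXIT via right edge, pos 0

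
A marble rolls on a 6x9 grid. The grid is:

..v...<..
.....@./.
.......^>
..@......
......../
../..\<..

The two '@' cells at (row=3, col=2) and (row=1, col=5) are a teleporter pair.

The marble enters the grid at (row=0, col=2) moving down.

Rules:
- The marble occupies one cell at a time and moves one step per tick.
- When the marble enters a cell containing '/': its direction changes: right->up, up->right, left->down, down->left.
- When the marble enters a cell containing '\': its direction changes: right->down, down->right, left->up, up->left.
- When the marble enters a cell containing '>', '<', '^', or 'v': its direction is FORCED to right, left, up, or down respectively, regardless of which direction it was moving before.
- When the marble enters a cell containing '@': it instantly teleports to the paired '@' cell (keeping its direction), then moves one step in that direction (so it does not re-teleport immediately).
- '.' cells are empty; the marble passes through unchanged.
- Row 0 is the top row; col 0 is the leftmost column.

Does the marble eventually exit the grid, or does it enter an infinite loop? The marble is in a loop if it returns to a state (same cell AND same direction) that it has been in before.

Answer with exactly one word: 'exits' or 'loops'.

Answer: loops

Derivation:
Step 1: enter (0,2), 'v' forces down->down, move down to (1,2)
Step 2: enter (1,2), '.' pass, move down to (2,2)
Step 3: enter (2,2), '.' pass, move down to (3,2)
Step 4: enter (3,2), '@' teleport (3,2)->(1,5), also enter (1,5), move down to (2,5)
Step 5: enter (2,5), '.' pass, move down to (3,5)
Step 6: enter (3,5), '.' pass, move down to (4,5)
Step 7: enter (4,5), '.' pass, move down to (5,5)
Step 8: enter (5,5), '\' deflects down->right, move right to (5,6)
Step 9: enter (5,6), '<' forces right->left, move left to (5,5)
Step 10: enter (5,5), '\' deflects left->up, move up to (4,5)
Step 11: enter (4,5), '.' pass, move up to (3,5)
Step 12: enter (3,5), '.' pass, move up to (2,5)
Step 13: enter (2,5), '.' pass, move up to (1,5)
Step 14: enter (1,5), '@' teleport (1,5)->(3,2), also enter (3,2), move up to (2,2)
Step 15: enter (2,2), '.' pass, move up to (1,2)
Step 16: enter (1,2), '.' pass, move up to (0,2)
Step 17: enter (0,2), 'v' forces up->down, move down to (1,2)
Step 18: at (1,2) dir=down — LOOP DETECTED (seen before)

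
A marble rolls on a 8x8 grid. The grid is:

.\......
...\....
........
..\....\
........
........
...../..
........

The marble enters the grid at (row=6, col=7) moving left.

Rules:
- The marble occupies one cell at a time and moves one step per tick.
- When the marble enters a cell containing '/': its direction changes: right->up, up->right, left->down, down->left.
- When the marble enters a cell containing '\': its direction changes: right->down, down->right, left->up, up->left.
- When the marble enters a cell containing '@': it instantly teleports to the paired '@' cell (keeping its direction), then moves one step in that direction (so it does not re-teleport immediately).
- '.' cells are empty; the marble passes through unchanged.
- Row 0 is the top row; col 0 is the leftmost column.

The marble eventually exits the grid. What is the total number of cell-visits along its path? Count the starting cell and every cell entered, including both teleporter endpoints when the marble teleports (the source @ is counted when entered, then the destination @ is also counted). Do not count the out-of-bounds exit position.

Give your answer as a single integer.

Answer: 4

Derivation:
Step 1: enter (6,7), '.' pass, move left to (6,6)
Step 2: enter (6,6), '.' pass, move left to (6,5)
Step 3: enter (6,5), '/' deflects left->down, move down to (7,5)
Step 4: enter (7,5), '.' pass, move down to (8,5)
Step 5: at (8,5) — EXIT via bottom edge, pos 5
Path length (cell visits): 4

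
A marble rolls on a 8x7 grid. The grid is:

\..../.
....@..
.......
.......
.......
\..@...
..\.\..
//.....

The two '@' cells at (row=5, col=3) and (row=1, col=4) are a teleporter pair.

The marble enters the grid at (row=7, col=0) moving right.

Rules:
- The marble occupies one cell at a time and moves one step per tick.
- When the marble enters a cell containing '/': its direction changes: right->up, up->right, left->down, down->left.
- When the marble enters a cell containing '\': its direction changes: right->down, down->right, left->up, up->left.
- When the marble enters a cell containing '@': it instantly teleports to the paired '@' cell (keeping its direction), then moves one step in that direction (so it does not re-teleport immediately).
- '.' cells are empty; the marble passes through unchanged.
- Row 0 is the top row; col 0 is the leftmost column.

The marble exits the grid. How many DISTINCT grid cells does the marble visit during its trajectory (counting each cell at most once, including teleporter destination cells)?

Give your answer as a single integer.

Answer: 3

Derivation:
Step 1: enter (7,0), '/' deflects right->up, move up to (6,0)
Step 2: enter (6,0), '.' pass, move up to (5,0)
Step 3: enter (5,0), '\' deflects up->left, move left to (5,-1)
Step 4: at (5,-1) — EXIT via left edge, pos 5
Distinct cells visited: 3 (path length 3)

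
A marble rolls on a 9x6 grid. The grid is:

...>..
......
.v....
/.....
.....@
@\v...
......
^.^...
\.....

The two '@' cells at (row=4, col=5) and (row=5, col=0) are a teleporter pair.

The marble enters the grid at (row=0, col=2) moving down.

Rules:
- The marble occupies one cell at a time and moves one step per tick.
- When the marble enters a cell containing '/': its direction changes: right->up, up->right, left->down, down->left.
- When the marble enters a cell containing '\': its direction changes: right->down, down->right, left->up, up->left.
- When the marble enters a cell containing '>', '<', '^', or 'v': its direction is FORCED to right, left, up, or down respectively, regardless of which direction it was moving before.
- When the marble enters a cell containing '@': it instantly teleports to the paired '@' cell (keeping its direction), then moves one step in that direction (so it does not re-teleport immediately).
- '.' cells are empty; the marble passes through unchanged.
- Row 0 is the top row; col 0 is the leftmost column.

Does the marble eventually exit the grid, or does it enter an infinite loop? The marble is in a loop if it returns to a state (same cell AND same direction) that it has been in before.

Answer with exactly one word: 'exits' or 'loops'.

Step 1: enter (0,2), '.' pass, move down to (1,2)
Step 2: enter (1,2), '.' pass, move down to (2,2)
Step 3: enter (2,2), '.' pass, move down to (3,2)
Step 4: enter (3,2), '.' pass, move down to (4,2)
Step 5: enter (4,2), '.' pass, move down to (5,2)
Step 6: enter (5,2), 'v' forces down->down, move down to (6,2)
Step 7: enter (6,2), '.' pass, move down to (7,2)
Step 8: enter (7,2), '^' forces down->up, move up to (6,2)
Step 9: enter (6,2), '.' pass, move up to (5,2)
Step 10: enter (5,2), 'v' forces up->down, move down to (6,2)
Step 11: at (6,2) dir=down — LOOP DETECTED (seen before)

Answer: loops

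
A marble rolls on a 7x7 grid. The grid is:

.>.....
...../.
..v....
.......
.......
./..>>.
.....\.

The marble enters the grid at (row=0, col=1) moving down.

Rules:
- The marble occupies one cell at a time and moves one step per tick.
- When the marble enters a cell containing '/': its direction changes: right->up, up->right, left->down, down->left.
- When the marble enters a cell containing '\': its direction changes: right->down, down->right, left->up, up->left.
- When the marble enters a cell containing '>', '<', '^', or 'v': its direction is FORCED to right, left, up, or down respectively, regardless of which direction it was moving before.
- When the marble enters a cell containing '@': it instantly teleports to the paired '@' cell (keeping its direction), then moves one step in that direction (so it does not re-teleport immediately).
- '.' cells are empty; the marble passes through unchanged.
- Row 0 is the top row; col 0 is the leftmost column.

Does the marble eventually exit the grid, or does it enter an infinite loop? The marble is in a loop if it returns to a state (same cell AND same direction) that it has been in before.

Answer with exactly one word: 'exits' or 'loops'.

Answer: exits

Derivation:
Step 1: enter (0,1), '>' forces down->right, move right to (0,2)
Step 2: enter (0,2), '.' pass, move right to (0,3)
Step 3: enter (0,3), '.' pass, move right to (0,4)
Step 4: enter (0,4), '.' pass, move right to (0,5)
Step 5: enter (0,5), '.' pass, move right to (0,6)
Step 6: enter (0,6), '.' pass, move right to (0,7)
Step 7: at (0,7) — EXIT via right edge, pos 0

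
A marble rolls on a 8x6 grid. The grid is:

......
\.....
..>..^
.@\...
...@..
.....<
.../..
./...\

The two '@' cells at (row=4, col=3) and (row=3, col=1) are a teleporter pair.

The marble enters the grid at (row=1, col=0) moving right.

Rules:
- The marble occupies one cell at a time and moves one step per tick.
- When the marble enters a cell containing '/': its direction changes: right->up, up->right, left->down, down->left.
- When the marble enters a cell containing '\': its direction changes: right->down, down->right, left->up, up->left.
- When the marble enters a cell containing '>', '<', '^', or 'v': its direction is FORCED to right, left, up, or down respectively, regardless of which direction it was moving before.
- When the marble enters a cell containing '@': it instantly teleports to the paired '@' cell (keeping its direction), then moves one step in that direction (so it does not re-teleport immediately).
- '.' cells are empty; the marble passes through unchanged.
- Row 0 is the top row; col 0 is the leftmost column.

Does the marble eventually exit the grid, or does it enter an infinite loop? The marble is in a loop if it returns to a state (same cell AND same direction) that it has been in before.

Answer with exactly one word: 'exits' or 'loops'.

Step 1: enter (1,0), '\' deflects right->down, move down to (2,0)
Step 2: enter (2,0), '.' pass, move down to (3,0)
Step 3: enter (3,0), '.' pass, move down to (4,0)
Step 4: enter (4,0), '.' pass, move down to (5,0)
Step 5: enter (5,0), '.' pass, move down to (6,0)
Step 6: enter (6,0), '.' pass, move down to (7,0)
Step 7: enter (7,0), '.' pass, move down to (8,0)
Step 8: at (8,0) — EXIT via bottom edge, pos 0

Answer: exits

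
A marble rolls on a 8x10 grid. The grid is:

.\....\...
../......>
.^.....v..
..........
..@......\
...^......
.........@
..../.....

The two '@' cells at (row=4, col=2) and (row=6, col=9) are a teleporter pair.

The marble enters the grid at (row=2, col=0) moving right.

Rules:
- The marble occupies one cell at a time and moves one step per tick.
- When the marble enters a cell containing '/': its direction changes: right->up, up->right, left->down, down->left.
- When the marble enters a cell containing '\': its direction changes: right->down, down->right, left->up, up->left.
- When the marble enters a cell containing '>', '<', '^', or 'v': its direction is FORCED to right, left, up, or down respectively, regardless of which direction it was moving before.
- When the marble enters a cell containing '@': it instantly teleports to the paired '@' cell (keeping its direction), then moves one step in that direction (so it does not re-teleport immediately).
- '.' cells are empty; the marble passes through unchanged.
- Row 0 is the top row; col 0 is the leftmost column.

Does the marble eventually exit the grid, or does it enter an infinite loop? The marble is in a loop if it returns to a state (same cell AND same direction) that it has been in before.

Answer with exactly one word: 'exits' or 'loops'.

Answer: exits

Derivation:
Step 1: enter (2,0), '.' pass, move right to (2,1)
Step 2: enter (2,1), '^' forces right->up, move up to (1,1)
Step 3: enter (1,1), '.' pass, move up to (0,1)
Step 4: enter (0,1), '\' deflects up->left, move left to (0,0)
Step 5: enter (0,0), '.' pass, move left to (0,-1)
Step 6: at (0,-1) — EXIT via left edge, pos 0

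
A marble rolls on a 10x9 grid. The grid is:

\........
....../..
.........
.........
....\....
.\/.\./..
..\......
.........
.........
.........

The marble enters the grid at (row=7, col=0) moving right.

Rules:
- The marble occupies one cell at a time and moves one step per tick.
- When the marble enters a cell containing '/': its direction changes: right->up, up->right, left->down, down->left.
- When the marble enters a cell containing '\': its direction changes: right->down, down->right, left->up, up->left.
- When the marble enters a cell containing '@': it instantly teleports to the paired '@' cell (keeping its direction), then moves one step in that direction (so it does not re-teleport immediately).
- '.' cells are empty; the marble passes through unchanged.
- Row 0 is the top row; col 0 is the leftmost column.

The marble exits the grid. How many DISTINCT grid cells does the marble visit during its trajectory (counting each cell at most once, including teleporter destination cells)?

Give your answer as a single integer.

Answer: 9

Derivation:
Step 1: enter (7,0), '.' pass, move right to (7,1)
Step 2: enter (7,1), '.' pass, move right to (7,2)
Step 3: enter (7,2), '.' pass, move right to (7,3)
Step 4: enter (7,3), '.' pass, move right to (7,4)
Step 5: enter (7,4), '.' pass, move right to (7,5)
Step 6: enter (7,5), '.' pass, move right to (7,6)
Step 7: enter (7,6), '.' pass, move right to (7,7)
Step 8: enter (7,7), '.' pass, move right to (7,8)
Step 9: enter (7,8), '.' pass, move right to (7,9)
Step 10: at (7,9) — EXIT via right edge, pos 7
Distinct cells visited: 9 (path length 9)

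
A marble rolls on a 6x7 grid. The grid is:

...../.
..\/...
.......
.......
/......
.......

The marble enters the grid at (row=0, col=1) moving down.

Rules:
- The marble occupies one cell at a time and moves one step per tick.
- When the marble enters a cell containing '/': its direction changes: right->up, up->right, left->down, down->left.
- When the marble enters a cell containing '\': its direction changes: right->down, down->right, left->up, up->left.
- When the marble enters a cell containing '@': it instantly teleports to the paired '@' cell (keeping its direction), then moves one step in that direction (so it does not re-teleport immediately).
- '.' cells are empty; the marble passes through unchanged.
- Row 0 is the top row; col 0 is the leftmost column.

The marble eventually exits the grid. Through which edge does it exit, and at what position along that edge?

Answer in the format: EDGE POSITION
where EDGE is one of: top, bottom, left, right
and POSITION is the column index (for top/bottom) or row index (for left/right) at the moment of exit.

Step 1: enter (0,1), '.' pass, move down to (1,1)
Step 2: enter (1,1), '.' pass, move down to (2,1)
Step 3: enter (2,1), '.' pass, move down to (3,1)
Step 4: enter (3,1), '.' pass, move down to (4,1)
Step 5: enter (4,1), '.' pass, move down to (5,1)
Step 6: enter (5,1), '.' pass, move down to (6,1)
Step 7: at (6,1) — EXIT via bottom edge, pos 1

Answer: bottom 1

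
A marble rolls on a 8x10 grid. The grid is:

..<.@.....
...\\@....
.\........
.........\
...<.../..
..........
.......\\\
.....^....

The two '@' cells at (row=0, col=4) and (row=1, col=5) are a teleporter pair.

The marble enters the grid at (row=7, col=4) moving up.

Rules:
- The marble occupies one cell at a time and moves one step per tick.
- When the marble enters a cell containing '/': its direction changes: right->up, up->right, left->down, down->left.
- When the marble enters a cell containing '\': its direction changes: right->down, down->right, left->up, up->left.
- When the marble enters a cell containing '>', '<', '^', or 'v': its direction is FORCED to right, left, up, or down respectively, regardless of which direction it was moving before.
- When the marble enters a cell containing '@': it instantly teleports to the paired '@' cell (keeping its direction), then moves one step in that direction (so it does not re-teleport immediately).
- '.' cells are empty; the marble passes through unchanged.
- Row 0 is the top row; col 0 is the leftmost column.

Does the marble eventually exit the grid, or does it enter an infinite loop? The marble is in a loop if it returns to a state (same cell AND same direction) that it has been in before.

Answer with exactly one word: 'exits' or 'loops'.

Step 1: enter (7,4), '.' pass, move up to (6,4)
Step 2: enter (6,4), '.' pass, move up to (5,4)
Step 3: enter (5,4), '.' pass, move up to (4,4)
Step 4: enter (4,4), '.' pass, move up to (3,4)
Step 5: enter (3,4), '.' pass, move up to (2,4)
Step 6: enter (2,4), '.' pass, move up to (1,4)
Step 7: enter (1,4), '\' deflects up->left, move left to (1,3)
Step 8: enter (1,3), '\' deflects left->up, move up to (0,3)
Step 9: enter (0,3), '.' pass, move up to (-1,3)
Step 10: at (-1,3) — EXIT via top edge, pos 3

Answer: exits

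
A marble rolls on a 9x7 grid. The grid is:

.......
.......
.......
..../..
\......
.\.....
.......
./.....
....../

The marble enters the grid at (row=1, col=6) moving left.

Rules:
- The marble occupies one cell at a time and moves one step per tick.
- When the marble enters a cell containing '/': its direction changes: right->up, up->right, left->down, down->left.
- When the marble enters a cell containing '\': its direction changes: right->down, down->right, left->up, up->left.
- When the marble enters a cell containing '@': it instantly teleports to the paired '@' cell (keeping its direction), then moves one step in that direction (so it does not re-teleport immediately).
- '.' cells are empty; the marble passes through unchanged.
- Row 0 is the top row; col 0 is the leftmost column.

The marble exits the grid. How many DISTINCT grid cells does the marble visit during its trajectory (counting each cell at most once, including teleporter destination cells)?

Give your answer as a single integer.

Answer: 7

Derivation:
Step 1: enter (1,6), '.' pass, move left to (1,5)
Step 2: enter (1,5), '.' pass, move left to (1,4)
Step 3: enter (1,4), '.' pass, move left to (1,3)
Step 4: enter (1,3), '.' pass, move left to (1,2)
Step 5: enter (1,2), '.' pass, move left to (1,1)
Step 6: enter (1,1), '.' pass, move left to (1,0)
Step 7: enter (1,0), '.' pass, move left to (1,-1)
Step 8: at (1,-1) — EXIT via left edge, pos 1
Distinct cells visited: 7 (path length 7)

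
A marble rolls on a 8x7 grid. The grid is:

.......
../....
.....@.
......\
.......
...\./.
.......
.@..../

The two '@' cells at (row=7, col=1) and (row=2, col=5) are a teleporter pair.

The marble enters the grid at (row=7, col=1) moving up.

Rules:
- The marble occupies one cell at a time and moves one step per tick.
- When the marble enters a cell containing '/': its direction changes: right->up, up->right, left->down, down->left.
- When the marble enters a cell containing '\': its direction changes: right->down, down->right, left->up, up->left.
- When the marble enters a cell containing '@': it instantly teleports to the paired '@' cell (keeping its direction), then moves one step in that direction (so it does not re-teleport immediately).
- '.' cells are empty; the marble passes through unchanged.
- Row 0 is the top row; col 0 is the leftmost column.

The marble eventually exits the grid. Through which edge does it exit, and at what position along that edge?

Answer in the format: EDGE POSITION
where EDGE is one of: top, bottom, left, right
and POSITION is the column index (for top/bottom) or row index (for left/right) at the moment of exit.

Answer: top 5

Derivation:
Step 1: enter (7,1), '@' teleport (7,1)->(2,5), also enter (2,5), move up to (1,5)
Step 2: enter (1,5), '.' pass, move up to (0,5)
Step 3: enter (0,5), '.' pass, move up to (-1,5)
Step 4: at (-1,5) — EXIT via top edge, pos 5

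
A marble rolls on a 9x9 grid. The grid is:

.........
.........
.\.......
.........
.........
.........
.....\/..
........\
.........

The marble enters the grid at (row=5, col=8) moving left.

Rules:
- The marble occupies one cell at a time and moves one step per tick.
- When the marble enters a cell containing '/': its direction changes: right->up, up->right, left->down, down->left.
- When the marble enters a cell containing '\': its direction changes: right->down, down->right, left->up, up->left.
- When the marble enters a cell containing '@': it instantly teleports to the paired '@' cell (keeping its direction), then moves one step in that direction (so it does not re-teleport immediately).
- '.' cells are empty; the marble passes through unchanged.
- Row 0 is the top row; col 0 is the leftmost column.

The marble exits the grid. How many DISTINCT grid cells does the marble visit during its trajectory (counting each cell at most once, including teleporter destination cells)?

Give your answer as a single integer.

Answer: 9

Derivation:
Step 1: enter (5,8), '.' pass, move left to (5,7)
Step 2: enter (5,7), '.' pass, move left to (5,6)
Step 3: enter (5,6), '.' pass, move left to (5,5)
Step 4: enter (5,5), '.' pass, move left to (5,4)
Step 5: enter (5,4), '.' pass, move left to (5,3)
Step 6: enter (5,3), '.' pass, move left to (5,2)
Step 7: enter (5,2), '.' pass, move left to (5,1)
Step 8: enter (5,1), '.' pass, move left to (5,0)
Step 9: enter (5,0), '.' pass, move left to (5,-1)
Step 10: at (5,-1) — EXIT via left edge, pos 5
Distinct cells visited: 9 (path length 9)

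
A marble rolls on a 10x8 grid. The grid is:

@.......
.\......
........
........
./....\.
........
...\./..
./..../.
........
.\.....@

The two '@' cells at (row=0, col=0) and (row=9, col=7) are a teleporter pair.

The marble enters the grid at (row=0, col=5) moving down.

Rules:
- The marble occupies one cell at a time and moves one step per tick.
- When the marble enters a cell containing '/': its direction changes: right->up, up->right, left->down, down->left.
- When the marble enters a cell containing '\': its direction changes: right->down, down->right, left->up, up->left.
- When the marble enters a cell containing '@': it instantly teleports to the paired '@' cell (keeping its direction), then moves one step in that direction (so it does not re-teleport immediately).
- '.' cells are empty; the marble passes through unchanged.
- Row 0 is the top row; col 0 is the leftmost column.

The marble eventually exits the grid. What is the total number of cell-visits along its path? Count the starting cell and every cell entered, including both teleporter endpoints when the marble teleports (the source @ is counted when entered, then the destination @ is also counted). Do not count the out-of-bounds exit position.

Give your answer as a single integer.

Answer: 15

Derivation:
Step 1: enter (0,5), '.' pass, move down to (1,5)
Step 2: enter (1,5), '.' pass, move down to (2,5)
Step 3: enter (2,5), '.' pass, move down to (3,5)
Step 4: enter (3,5), '.' pass, move down to (4,5)
Step 5: enter (4,5), '.' pass, move down to (5,5)
Step 6: enter (5,5), '.' pass, move down to (6,5)
Step 7: enter (6,5), '/' deflects down->left, move left to (6,4)
Step 8: enter (6,4), '.' pass, move left to (6,3)
Step 9: enter (6,3), '\' deflects left->up, move up to (5,3)
Step 10: enter (5,3), '.' pass, move up to (4,3)
Step 11: enter (4,3), '.' pass, move up to (3,3)
Step 12: enter (3,3), '.' pass, move up to (2,3)
Step 13: enter (2,3), '.' pass, move up to (1,3)
Step 14: enter (1,3), '.' pass, move up to (0,3)
Step 15: enter (0,3), '.' pass, move up to (-1,3)
Step 16: at (-1,3) — EXIT via top edge, pos 3
Path length (cell visits): 15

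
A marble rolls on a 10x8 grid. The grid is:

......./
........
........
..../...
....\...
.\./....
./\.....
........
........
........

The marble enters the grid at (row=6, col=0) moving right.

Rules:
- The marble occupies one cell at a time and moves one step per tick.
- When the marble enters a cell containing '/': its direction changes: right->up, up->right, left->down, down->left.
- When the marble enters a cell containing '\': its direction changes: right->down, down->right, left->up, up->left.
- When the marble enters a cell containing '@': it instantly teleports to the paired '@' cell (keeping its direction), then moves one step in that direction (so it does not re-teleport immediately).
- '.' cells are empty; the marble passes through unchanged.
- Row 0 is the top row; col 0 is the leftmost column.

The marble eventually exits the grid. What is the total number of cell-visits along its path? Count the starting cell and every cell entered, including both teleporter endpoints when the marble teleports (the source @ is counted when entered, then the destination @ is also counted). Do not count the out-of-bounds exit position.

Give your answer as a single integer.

Answer: 4

Derivation:
Step 1: enter (6,0), '.' pass, move right to (6,1)
Step 2: enter (6,1), '/' deflects right->up, move up to (5,1)
Step 3: enter (5,1), '\' deflects up->left, move left to (5,0)
Step 4: enter (5,0), '.' pass, move left to (5,-1)
Step 5: at (5,-1) — EXIT via left edge, pos 5
Path length (cell visits): 4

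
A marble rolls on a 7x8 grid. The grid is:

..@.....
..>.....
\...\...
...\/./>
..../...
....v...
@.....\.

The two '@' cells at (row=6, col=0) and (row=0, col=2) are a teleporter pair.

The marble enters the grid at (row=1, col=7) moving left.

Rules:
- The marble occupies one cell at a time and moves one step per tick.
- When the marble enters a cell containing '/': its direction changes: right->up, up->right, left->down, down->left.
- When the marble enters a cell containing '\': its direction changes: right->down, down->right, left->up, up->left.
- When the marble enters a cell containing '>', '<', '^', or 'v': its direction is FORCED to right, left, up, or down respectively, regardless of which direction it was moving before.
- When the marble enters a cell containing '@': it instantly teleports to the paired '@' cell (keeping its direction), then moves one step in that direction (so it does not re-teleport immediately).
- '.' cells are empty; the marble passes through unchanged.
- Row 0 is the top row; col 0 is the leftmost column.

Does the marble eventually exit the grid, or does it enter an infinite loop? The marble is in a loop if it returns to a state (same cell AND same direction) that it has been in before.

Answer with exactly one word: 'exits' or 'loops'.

Answer: exits

Derivation:
Step 1: enter (1,7), '.' pass, move left to (1,6)
Step 2: enter (1,6), '.' pass, move left to (1,5)
Step 3: enter (1,5), '.' pass, move left to (1,4)
Step 4: enter (1,4), '.' pass, move left to (1,3)
Step 5: enter (1,3), '.' pass, move left to (1,2)
Step 6: enter (1,2), '>' forces left->right, move right to (1,3)
Step 7: enter (1,3), '.' pass, move right to (1,4)
Step 8: enter (1,4), '.' pass, move right to (1,5)
Step 9: enter (1,5), '.' pass, move right to (1,6)
Step 10: enter (1,6), '.' pass, move right to (1,7)
Step 11: enter (1,7), '.' pass, move right to (1,8)
Step 12: at (1,8) — EXIT via right edge, pos 1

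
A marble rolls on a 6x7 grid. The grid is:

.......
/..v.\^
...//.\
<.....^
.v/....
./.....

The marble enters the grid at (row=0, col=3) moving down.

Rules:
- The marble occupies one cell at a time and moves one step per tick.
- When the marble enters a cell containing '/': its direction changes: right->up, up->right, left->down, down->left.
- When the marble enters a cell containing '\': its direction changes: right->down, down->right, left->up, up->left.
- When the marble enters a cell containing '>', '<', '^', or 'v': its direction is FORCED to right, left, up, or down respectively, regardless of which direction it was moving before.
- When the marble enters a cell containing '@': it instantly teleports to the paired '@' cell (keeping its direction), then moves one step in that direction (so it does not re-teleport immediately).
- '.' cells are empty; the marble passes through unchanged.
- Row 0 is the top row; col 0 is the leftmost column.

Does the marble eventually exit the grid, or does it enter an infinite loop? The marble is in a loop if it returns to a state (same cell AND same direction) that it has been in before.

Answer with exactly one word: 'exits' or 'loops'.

Answer: exits

Derivation:
Step 1: enter (0,3), '.' pass, move down to (1,3)
Step 2: enter (1,3), 'v' forces down->down, move down to (2,3)
Step 3: enter (2,3), '/' deflects down->left, move left to (2,2)
Step 4: enter (2,2), '.' pass, move left to (2,1)
Step 5: enter (2,1), '.' pass, move left to (2,0)
Step 6: enter (2,0), '.' pass, move left to (2,-1)
Step 7: at (2,-1) — EXIT via left edge, pos 2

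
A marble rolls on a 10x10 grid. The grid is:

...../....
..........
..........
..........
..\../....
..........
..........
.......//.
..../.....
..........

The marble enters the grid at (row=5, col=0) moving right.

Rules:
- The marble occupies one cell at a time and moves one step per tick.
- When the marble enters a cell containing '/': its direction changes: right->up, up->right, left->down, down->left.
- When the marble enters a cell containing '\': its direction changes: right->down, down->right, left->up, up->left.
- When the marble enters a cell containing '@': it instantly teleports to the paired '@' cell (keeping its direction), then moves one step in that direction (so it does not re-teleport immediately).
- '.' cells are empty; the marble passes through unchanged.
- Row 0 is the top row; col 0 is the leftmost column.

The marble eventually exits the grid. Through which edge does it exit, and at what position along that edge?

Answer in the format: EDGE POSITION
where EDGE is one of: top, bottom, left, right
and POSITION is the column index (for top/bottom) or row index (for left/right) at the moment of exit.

Step 1: enter (5,0), '.' pass, move right to (5,1)
Step 2: enter (5,1), '.' pass, move right to (5,2)
Step 3: enter (5,2), '.' pass, move right to (5,3)
Step 4: enter (5,3), '.' pass, move right to (5,4)
Step 5: enter (5,4), '.' pass, move right to (5,5)
Step 6: enter (5,5), '.' pass, move right to (5,6)
Step 7: enter (5,6), '.' pass, move right to (5,7)
Step 8: enter (5,7), '.' pass, move right to (5,8)
Step 9: enter (5,8), '.' pass, move right to (5,9)
Step 10: enter (5,9), '.' pass, move right to (5,10)
Step 11: at (5,10) — EXIT via right edge, pos 5

Answer: right 5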